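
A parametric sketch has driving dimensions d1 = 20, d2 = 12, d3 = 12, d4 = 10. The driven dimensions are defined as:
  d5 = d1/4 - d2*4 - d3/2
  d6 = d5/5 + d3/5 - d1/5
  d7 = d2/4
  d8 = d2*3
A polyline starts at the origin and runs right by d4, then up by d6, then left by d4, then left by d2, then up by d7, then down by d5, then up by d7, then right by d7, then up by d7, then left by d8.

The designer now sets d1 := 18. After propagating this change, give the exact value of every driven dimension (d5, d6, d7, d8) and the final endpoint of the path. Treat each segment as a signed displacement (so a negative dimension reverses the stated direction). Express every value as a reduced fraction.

Apply edit: d1 := 18
  d5 = d1/4 - d2*4 - d3/2 = -99/2
  d6 = d5/5 + d3/5 - d1/5 = -111/10
  d7 = d2/4 = 3
  d8 = d2*3 = 36
Walk from origin (0, 0):
  seg 1: right by d4 = 10 → (10, 0)
  seg 2: up by d6 = -111/10 → (10, -111/10)
  seg 3: left by d4 = 10 → (0, -111/10)
  seg 4: left by d2 = 12 → (-12, -111/10)
  seg 5: up by d7 = 3 → (-12, -81/10)
  seg 6: down by d5 = -99/2 → (-12, 207/5)
  seg 7: up by d7 = 3 → (-12, 222/5)
  seg 8: right by d7 = 3 → (-9, 222/5)
  seg 9: up by d7 = 3 → (-9, 237/5)
  seg 10: left by d8 = 36 → (-45, 237/5)

d5 = -99/2
d6 = -111/10
d7 = 3
d8 = 36
endpoint = (-45, 237/5)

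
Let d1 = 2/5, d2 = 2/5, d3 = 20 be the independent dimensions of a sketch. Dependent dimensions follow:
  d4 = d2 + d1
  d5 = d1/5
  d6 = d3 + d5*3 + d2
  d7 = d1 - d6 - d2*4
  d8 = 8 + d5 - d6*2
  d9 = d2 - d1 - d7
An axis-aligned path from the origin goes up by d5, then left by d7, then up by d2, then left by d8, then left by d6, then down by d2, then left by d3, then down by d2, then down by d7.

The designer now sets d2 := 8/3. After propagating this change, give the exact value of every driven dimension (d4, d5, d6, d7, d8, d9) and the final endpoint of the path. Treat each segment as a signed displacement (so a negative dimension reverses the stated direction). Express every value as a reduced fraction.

d4 = 46/15
d5 = 2/25
d6 = 1718/75
d7 = -2488/75
d8 = -566/15
d9 = 886/25
endpoint = (28, 2294/75)

Apply edit: d2 := 8/3
  d4 = d2 + d1 = 46/15
  d5 = d1/5 = 2/25
  d6 = d3 + d5*3 + d2 = 1718/75
  d7 = d1 - d6 - d2*4 = -2488/75
  d8 = 8 + d5 - d6*2 = -566/15
  d9 = d2 - d1 - d7 = 886/25
Walk from origin (0, 0):
  seg 1: up by d5 = 2/25 → (0, 2/25)
  seg 2: left by d7 = -2488/75 → (2488/75, 2/25)
  seg 3: up by d2 = 8/3 → (2488/75, 206/75)
  seg 4: left by d8 = -566/15 → (5318/75, 206/75)
  seg 5: left by d6 = 1718/75 → (48, 206/75)
  seg 6: down by d2 = 8/3 → (48, 2/25)
  seg 7: left by d3 = 20 → (28, 2/25)
  seg 8: down by d2 = 8/3 → (28, -194/75)
  seg 9: down by d7 = -2488/75 → (28, 2294/75)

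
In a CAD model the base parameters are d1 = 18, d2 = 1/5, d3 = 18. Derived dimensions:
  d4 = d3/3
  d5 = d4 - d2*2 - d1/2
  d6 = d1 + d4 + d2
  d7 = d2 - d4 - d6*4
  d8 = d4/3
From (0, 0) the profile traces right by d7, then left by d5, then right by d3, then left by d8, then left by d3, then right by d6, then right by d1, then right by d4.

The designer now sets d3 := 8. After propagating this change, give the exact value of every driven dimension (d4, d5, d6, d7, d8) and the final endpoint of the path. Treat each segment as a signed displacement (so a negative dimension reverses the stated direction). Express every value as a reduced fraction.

Apply edit: d3 := 8
  d4 = d3/3 = 8/3
  d5 = d4 - d2*2 - d1/2 = -101/15
  d6 = d1 + d4 + d2 = 313/15
  d7 = d2 - d4 - d6*4 = -1289/15
  d8 = d4/3 = 8/9
Walk from origin (0, 0):
  seg 1: right by d7 = -1289/15 → (-1289/15, 0)
  seg 2: left by d5 = -101/15 → (-396/5, 0)
  seg 3: right by d3 = 8 → (-356/5, 0)
  seg 4: left by d8 = 8/9 → (-3244/45, 0)
  seg 5: left by d3 = 8 → (-3604/45, 0)
  seg 6: right by d6 = 313/15 → (-533/9, 0)
  seg 7: right by d1 = 18 → (-371/9, 0)
  seg 8: right by d4 = 8/3 → (-347/9, 0)

d4 = 8/3
d5 = -101/15
d6 = 313/15
d7 = -1289/15
d8 = 8/9
endpoint = (-347/9, 0)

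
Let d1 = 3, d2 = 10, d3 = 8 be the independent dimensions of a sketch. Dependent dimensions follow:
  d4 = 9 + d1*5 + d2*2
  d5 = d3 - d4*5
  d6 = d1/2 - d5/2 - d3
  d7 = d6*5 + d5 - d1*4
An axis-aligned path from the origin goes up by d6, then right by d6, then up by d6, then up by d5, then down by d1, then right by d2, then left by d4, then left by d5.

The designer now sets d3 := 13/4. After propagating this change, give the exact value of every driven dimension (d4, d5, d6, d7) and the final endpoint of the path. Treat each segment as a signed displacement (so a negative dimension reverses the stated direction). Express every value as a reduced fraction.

Apply edit: d3 := 13/4
  d4 = 9 + d1*5 + d2*2 = 44
  d5 = d3 - d4*5 = -867/4
  d6 = d1/2 - d5/2 - d3 = 853/8
  d7 = d6*5 + d5 - d1*4 = 2435/8
Walk from origin (0, 0):
  seg 1: up by d6 = 853/8 → (0, 853/8)
  seg 2: right by d6 = 853/8 → (853/8, 853/8)
  seg 3: up by d6 = 853/8 → (853/8, 853/4)
  seg 4: up by d5 = -867/4 → (853/8, -7/2)
  seg 5: down by d1 = 3 → (853/8, -13/2)
  seg 6: right by d2 = 10 → (933/8, -13/2)
  seg 7: left by d4 = 44 → (581/8, -13/2)
  seg 8: left by d5 = -867/4 → (2315/8, -13/2)

d4 = 44
d5 = -867/4
d6 = 853/8
d7 = 2435/8
endpoint = (2315/8, -13/2)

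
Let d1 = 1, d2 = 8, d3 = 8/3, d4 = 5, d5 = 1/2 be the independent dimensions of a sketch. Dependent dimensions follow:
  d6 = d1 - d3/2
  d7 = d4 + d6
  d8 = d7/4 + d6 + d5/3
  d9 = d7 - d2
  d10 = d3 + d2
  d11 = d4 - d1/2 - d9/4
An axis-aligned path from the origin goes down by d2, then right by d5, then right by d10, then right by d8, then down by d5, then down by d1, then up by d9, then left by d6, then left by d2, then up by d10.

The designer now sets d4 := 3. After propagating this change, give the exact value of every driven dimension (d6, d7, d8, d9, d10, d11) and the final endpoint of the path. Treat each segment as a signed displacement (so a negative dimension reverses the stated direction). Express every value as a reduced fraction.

d6 = -1/3
d7 = 8/3
d8 = 1/2
d9 = -16/3
d10 = 32/3
d11 = 23/6
endpoint = (4, -25/6)

Apply edit: d4 := 3
  d6 = d1 - d3/2 = -1/3
  d7 = d4 + d6 = 8/3
  d8 = d7/4 + d6 + d5/3 = 1/2
  d9 = d7 - d2 = -16/3
  d10 = d3 + d2 = 32/3
  d11 = d4 - d1/2 - d9/4 = 23/6
Walk from origin (0, 0):
  seg 1: down by d2 = 8 → (0, -8)
  seg 2: right by d5 = 1/2 → (1/2, -8)
  seg 3: right by d10 = 32/3 → (67/6, -8)
  seg 4: right by d8 = 1/2 → (35/3, -8)
  seg 5: down by d5 = 1/2 → (35/3, -17/2)
  seg 6: down by d1 = 1 → (35/3, -19/2)
  seg 7: up by d9 = -16/3 → (35/3, -89/6)
  seg 8: left by d6 = -1/3 → (12, -89/6)
  seg 9: left by d2 = 8 → (4, -89/6)
  seg 10: up by d10 = 32/3 → (4, -25/6)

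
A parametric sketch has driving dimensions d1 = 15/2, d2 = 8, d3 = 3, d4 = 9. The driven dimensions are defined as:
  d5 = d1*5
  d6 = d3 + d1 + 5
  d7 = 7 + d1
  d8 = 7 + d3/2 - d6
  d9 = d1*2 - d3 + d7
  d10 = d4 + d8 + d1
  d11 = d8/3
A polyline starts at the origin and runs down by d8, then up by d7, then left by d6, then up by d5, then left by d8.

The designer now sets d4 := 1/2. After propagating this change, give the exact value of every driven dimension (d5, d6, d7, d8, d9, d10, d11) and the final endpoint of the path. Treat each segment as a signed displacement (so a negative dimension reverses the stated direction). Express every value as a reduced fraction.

Apply edit: d4 := 1/2
  d5 = d1*5 = 75/2
  d6 = d3 + d1 + 5 = 31/2
  d7 = 7 + d1 = 29/2
  d8 = 7 + d3/2 - d6 = -7
  d9 = d1*2 - d3 + d7 = 53/2
  d10 = d4 + d8 + d1 = 1
  d11 = d8/3 = -7/3
Walk from origin (0, 0):
  seg 1: down by d8 = -7 → (0, 7)
  seg 2: up by d7 = 29/2 → (0, 43/2)
  seg 3: left by d6 = 31/2 → (-31/2, 43/2)
  seg 4: up by d5 = 75/2 → (-31/2, 59)
  seg 5: left by d8 = -7 → (-17/2, 59)

d5 = 75/2
d6 = 31/2
d7 = 29/2
d8 = -7
d9 = 53/2
d10 = 1
d11 = -7/3
endpoint = (-17/2, 59)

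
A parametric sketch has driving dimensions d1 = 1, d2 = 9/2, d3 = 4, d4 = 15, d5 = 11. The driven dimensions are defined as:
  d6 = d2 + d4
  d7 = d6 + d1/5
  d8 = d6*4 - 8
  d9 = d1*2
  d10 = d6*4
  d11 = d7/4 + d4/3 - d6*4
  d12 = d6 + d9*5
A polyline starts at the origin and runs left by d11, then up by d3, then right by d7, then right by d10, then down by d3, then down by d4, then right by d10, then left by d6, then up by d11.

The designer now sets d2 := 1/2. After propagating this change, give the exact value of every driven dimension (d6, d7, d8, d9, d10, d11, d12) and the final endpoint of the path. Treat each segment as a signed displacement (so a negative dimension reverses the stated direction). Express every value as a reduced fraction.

d6 = 31/2
d7 = 157/10
d8 = 54
d9 = 2
d10 = 62
d11 = -2123/40
d12 = 51/2
endpoint = (7091/40, -2723/40)

Apply edit: d2 := 1/2
  d6 = d2 + d4 = 31/2
  d7 = d6 + d1/5 = 157/10
  d8 = d6*4 - 8 = 54
  d9 = d1*2 = 2
  d10 = d6*4 = 62
  d11 = d7/4 + d4/3 - d6*4 = -2123/40
  d12 = d6 + d9*5 = 51/2
Walk from origin (0, 0):
  seg 1: left by d11 = -2123/40 → (2123/40, 0)
  seg 2: up by d3 = 4 → (2123/40, 4)
  seg 3: right by d7 = 157/10 → (2751/40, 4)
  seg 4: right by d10 = 62 → (5231/40, 4)
  seg 5: down by d3 = 4 → (5231/40, 0)
  seg 6: down by d4 = 15 → (5231/40, -15)
  seg 7: right by d10 = 62 → (7711/40, -15)
  seg 8: left by d6 = 31/2 → (7091/40, -15)
  seg 9: up by d11 = -2123/40 → (7091/40, -2723/40)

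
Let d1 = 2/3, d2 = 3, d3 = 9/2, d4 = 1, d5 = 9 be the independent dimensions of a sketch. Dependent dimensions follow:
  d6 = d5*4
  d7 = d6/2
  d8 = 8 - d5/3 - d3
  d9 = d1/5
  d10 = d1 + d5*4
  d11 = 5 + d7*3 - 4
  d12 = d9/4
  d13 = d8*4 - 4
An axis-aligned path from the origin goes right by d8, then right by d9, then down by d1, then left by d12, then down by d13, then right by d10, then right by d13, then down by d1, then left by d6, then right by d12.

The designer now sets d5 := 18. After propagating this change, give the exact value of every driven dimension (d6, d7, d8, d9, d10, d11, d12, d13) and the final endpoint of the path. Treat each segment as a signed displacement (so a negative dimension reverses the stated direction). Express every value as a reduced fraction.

d6 = 72
d7 = 36
d8 = -5/2
d9 = 2/15
d10 = 218/3
d11 = 109
d12 = 1/30
d13 = -14
endpoint = (-157/10, 38/3)

Apply edit: d5 := 18
  d6 = d5*4 = 72
  d7 = d6/2 = 36
  d8 = 8 - d5/3 - d3 = -5/2
  d9 = d1/5 = 2/15
  d10 = d1 + d5*4 = 218/3
  d11 = 5 + d7*3 - 4 = 109
  d12 = d9/4 = 1/30
  d13 = d8*4 - 4 = -14
Walk from origin (0, 0):
  seg 1: right by d8 = -5/2 → (-5/2, 0)
  seg 2: right by d9 = 2/15 → (-71/30, 0)
  seg 3: down by d1 = 2/3 → (-71/30, -2/3)
  seg 4: left by d12 = 1/30 → (-12/5, -2/3)
  seg 5: down by d13 = -14 → (-12/5, 40/3)
  seg 6: right by d10 = 218/3 → (1054/15, 40/3)
  seg 7: right by d13 = -14 → (844/15, 40/3)
  seg 8: down by d1 = 2/3 → (844/15, 38/3)
  seg 9: left by d6 = 72 → (-236/15, 38/3)
  seg 10: right by d12 = 1/30 → (-157/10, 38/3)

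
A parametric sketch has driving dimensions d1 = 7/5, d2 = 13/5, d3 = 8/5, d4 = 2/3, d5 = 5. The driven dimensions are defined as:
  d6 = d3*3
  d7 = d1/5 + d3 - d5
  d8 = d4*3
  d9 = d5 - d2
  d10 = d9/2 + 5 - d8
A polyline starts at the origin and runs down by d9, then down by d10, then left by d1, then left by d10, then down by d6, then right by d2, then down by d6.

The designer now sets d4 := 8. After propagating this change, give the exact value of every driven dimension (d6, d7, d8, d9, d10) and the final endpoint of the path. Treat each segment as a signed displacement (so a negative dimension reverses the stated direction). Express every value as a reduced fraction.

Apply edit: d4 := 8
  d6 = d3*3 = 24/5
  d7 = d1/5 + d3 - d5 = -78/25
  d8 = d4*3 = 24
  d9 = d5 - d2 = 12/5
  d10 = d9/2 + 5 - d8 = -89/5
Walk from origin (0, 0):
  seg 1: down by d9 = 12/5 → (0, -12/5)
  seg 2: down by d10 = -89/5 → (0, 77/5)
  seg 3: left by d1 = 7/5 → (-7/5, 77/5)
  seg 4: left by d10 = -89/5 → (82/5, 77/5)
  seg 5: down by d6 = 24/5 → (82/5, 53/5)
  seg 6: right by d2 = 13/5 → (19, 53/5)
  seg 7: down by d6 = 24/5 → (19, 29/5)

d6 = 24/5
d7 = -78/25
d8 = 24
d9 = 12/5
d10 = -89/5
endpoint = (19, 29/5)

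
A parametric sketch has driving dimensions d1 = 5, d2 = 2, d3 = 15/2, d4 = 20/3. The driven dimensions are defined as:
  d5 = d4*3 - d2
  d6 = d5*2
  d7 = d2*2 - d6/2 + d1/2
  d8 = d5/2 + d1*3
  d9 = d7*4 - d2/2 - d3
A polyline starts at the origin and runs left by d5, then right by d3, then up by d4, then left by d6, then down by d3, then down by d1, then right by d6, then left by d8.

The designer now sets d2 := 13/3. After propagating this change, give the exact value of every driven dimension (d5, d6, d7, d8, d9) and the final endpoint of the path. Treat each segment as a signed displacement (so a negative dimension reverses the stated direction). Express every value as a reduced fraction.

d5 = 47/3
d6 = 94/3
d7 = -9/2
d8 = 137/6
d9 = -83/3
endpoint = (-31, -35/6)

Apply edit: d2 := 13/3
  d5 = d4*3 - d2 = 47/3
  d6 = d5*2 = 94/3
  d7 = d2*2 - d6/2 + d1/2 = -9/2
  d8 = d5/2 + d1*3 = 137/6
  d9 = d7*4 - d2/2 - d3 = -83/3
Walk from origin (0, 0):
  seg 1: left by d5 = 47/3 → (-47/3, 0)
  seg 2: right by d3 = 15/2 → (-49/6, 0)
  seg 3: up by d4 = 20/3 → (-49/6, 20/3)
  seg 4: left by d6 = 94/3 → (-79/2, 20/3)
  seg 5: down by d3 = 15/2 → (-79/2, -5/6)
  seg 6: down by d1 = 5 → (-79/2, -35/6)
  seg 7: right by d6 = 94/3 → (-49/6, -35/6)
  seg 8: left by d8 = 137/6 → (-31, -35/6)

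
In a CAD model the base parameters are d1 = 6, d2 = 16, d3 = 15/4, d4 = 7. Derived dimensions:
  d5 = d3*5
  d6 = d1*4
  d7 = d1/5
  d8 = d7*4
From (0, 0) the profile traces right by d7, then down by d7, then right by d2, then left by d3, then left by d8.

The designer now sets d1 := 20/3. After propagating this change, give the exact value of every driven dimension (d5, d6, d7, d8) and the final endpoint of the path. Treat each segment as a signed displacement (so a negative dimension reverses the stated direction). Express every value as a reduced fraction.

Apply edit: d1 := 20/3
  d5 = d3*5 = 75/4
  d6 = d1*4 = 80/3
  d7 = d1/5 = 4/3
  d8 = d7*4 = 16/3
Walk from origin (0, 0):
  seg 1: right by d7 = 4/3 → (4/3, 0)
  seg 2: down by d7 = 4/3 → (4/3, -4/3)
  seg 3: right by d2 = 16 → (52/3, -4/3)
  seg 4: left by d3 = 15/4 → (163/12, -4/3)
  seg 5: left by d8 = 16/3 → (33/4, -4/3)

d5 = 75/4
d6 = 80/3
d7 = 4/3
d8 = 16/3
endpoint = (33/4, -4/3)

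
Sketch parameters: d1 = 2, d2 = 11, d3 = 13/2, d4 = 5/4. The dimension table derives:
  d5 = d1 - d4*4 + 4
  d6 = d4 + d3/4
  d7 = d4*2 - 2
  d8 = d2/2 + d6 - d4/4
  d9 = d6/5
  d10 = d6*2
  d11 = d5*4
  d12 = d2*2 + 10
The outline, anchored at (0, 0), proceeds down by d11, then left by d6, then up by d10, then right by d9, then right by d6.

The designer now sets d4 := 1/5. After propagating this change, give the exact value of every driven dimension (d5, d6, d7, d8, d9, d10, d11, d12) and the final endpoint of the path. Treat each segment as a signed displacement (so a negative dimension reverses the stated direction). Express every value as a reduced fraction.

d5 = 26/5
d6 = 73/40
d7 = -8/5
d8 = 291/40
d9 = 73/200
d10 = 73/20
d11 = 104/5
d12 = 32
endpoint = (73/200, -343/20)

Apply edit: d4 := 1/5
  d5 = d1 - d4*4 + 4 = 26/5
  d6 = d4 + d3/4 = 73/40
  d7 = d4*2 - 2 = -8/5
  d8 = d2/2 + d6 - d4/4 = 291/40
  d9 = d6/5 = 73/200
  d10 = d6*2 = 73/20
  d11 = d5*4 = 104/5
  d12 = d2*2 + 10 = 32
Walk from origin (0, 0):
  seg 1: down by d11 = 104/5 → (0, -104/5)
  seg 2: left by d6 = 73/40 → (-73/40, -104/5)
  seg 3: up by d10 = 73/20 → (-73/40, -343/20)
  seg 4: right by d9 = 73/200 → (-73/50, -343/20)
  seg 5: right by d6 = 73/40 → (73/200, -343/20)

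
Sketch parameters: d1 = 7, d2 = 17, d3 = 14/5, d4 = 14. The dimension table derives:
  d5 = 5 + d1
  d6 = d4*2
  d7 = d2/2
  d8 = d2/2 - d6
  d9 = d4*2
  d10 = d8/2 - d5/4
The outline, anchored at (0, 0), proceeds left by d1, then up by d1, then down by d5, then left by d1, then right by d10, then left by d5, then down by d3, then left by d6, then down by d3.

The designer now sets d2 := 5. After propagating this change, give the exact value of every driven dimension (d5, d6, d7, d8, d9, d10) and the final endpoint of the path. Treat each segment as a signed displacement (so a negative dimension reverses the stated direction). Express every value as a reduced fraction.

d5 = 12
d6 = 28
d7 = 5/2
d8 = -51/2
d9 = 28
d10 = -63/4
endpoint = (-279/4, -53/5)

Apply edit: d2 := 5
  d5 = 5 + d1 = 12
  d6 = d4*2 = 28
  d7 = d2/2 = 5/2
  d8 = d2/2 - d6 = -51/2
  d9 = d4*2 = 28
  d10 = d8/2 - d5/4 = -63/4
Walk from origin (0, 0):
  seg 1: left by d1 = 7 → (-7, 0)
  seg 2: up by d1 = 7 → (-7, 7)
  seg 3: down by d5 = 12 → (-7, -5)
  seg 4: left by d1 = 7 → (-14, -5)
  seg 5: right by d10 = -63/4 → (-119/4, -5)
  seg 6: left by d5 = 12 → (-167/4, -5)
  seg 7: down by d3 = 14/5 → (-167/4, -39/5)
  seg 8: left by d6 = 28 → (-279/4, -39/5)
  seg 9: down by d3 = 14/5 → (-279/4, -53/5)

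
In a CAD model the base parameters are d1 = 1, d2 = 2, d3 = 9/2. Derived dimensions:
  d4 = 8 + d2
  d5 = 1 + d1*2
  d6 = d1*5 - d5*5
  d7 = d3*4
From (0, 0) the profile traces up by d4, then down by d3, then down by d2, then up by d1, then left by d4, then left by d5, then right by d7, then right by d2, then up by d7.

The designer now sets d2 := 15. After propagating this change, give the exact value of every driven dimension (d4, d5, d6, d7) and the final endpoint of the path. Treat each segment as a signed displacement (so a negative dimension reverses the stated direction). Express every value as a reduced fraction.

Apply edit: d2 := 15
  d4 = 8 + d2 = 23
  d5 = 1 + d1*2 = 3
  d6 = d1*5 - d5*5 = -10
  d7 = d3*4 = 18
Walk from origin (0, 0):
  seg 1: up by d4 = 23 → (0, 23)
  seg 2: down by d3 = 9/2 → (0, 37/2)
  seg 3: down by d2 = 15 → (0, 7/2)
  seg 4: up by d1 = 1 → (0, 9/2)
  seg 5: left by d4 = 23 → (-23, 9/2)
  seg 6: left by d5 = 3 → (-26, 9/2)
  seg 7: right by d7 = 18 → (-8, 9/2)
  seg 8: right by d2 = 15 → (7, 9/2)
  seg 9: up by d7 = 18 → (7, 45/2)

d4 = 23
d5 = 3
d6 = -10
d7 = 18
endpoint = (7, 45/2)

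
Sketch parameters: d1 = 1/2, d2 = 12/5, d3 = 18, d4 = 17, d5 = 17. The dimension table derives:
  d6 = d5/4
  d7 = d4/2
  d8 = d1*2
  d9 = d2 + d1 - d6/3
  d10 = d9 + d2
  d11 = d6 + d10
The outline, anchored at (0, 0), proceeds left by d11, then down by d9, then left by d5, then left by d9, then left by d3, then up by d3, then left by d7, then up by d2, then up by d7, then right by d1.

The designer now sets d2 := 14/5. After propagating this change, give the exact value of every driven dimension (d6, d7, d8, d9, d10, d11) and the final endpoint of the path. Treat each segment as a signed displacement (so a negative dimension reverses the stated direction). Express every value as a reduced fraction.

d6 = 17/4
d7 = 17/2
d8 = 1
d9 = 113/60
d10 = 281/60
d11 = 134/15
endpoint = (-3229/60, 329/12)

Apply edit: d2 := 14/5
  d6 = d5/4 = 17/4
  d7 = d4/2 = 17/2
  d8 = d1*2 = 1
  d9 = d2 + d1 - d6/3 = 113/60
  d10 = d9 + d2 = 281/60
  d11 = d6 + d10 = 134/15
Walk from origin (0, 0):
  seg 1: left by d11 = 134/15 → (-134/15, 0)
  seg 2: down by d9 = 113/60 → (-134/15, -113/60)
  seg 3: left by d5 = 17 → (-389/15, -113/60)
  seg 4: left by d9 = 113/60 → (-1669/60, -113/60)
  seg 5: left by d3 = 18 → (-2749/60, -113/60)
  seg 6: up by d3 = 18 → (-2749/60, 967/60)
  seg 7: left by d7 = 17/2 → (-3259/60, 967/60)
  seg 8: up by d2 = 14/5 → (-3259/60, 227/12)
  seg 9: up by d7 = 17/2 → (-3259/60, 329/12)
  seg 10: right by d1 = 1/2 → (-3229/60, 329/12)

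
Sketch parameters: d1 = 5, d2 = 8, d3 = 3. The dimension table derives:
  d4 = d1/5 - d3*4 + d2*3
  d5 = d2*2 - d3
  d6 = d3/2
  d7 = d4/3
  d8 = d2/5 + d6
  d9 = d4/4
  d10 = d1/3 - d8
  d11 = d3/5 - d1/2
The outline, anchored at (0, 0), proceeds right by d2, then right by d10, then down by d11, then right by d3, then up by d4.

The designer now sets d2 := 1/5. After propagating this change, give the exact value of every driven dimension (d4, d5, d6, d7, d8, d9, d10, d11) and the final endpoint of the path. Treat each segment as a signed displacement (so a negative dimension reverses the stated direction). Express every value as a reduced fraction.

d4 = -52/5
d5 = -13/5
d6 = 3/2
d7 = -52/15
d8 = 77/50
d9 = -13/5
d10 = 19/150
d11 = -19/10
endpoint = (499/150, -17/2)

Apply edit: d2 := 1/5
  d4 = d1/5 - d3*4 + d2*3 = -52/5
  d5 = d2*2 - d3 = -13/5
  d6 = d3/2 = 3/2
  d7 = d4/3 = -52/15
  d8 = d2/5 + d6 = 77/50
  d9 = d4/4 = -13/5
  d10 = d1/3 - d8 = 19/150
  d11 = d3/5 - d1/2 = -19/10
Walk from origin (0, 0):
  seg 1: right by d2 = 1/5 → (1/5, 0)
  seg 2: right by d10 = 19/150 → (49/150, 0)
  seg 3: down by d11 = -19/10 → (49/150, 19/10)
  seg 4: right by d3 = 3 → (499/150, 19/10)
  seg 5: up by d4 = -52/5 → (499/150, -17/2)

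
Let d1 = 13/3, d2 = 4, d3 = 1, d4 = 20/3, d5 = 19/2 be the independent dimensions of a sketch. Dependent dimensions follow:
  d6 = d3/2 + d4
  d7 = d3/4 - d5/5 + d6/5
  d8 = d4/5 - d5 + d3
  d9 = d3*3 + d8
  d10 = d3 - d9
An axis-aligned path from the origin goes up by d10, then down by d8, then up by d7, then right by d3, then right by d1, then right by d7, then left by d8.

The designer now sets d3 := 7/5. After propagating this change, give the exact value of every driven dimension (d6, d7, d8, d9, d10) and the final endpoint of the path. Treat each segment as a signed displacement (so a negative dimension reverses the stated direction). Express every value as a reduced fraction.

d6 = 221/30
d7 = -23/300
d8 = -203/30
d9 = -77/30
d10 = 119/30
endpoint = (3727/300, 3197/300)

Apply edit: d3 := 7/5
  d6 = d3/2 + d4 = 221/30
  d7 = d3/4 - d5/5 + d6/5 = -23/300
  d8 = d4/5 - d5 + d3 = -203/30
  d9 = d3*3 + d8 = -77/30
  d10 = d3 - d9 = 119/30
Walk from origin (0, 0):
  seg 1: up by d10 = 119/30 → (0, 119/30)
  seg 2: down by d8 = -203/30 → (0, 161/15)
  seg 3: up by d7 = -23/300 → (0, 3197/300)
  seg 4: right by d3 = 7/5 → (7/5, 3197/300)
  seg 5: right by d1 = 13/3 → (86/15, 3197/300)
  seg 6: right by d7 = -23/300 → (1697/300, 3197/300)
  seg 7: left by d8 = -203/30 → (3727/300, 3197/300)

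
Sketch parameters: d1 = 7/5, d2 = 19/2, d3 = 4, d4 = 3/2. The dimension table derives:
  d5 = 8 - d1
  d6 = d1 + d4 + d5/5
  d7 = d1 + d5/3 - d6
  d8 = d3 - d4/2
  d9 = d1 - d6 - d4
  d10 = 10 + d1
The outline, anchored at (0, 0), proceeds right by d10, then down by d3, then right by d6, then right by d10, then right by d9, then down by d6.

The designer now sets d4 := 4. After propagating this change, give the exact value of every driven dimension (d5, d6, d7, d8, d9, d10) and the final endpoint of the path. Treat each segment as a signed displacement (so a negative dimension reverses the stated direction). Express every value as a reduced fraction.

Apply edit: d4 := 4
  d5 = 8 - d1 = 33/5
  d6 = d1 + d4 + d5/5 = 168/25
  d7 = d1 + d5/3 - d6 = -78/25
  d8 = d3 - d4/2 = 2
  d9 = d1 - d6 - d4 = -233/25
  d10 = 10 + d1 = 57/5
Walk from origin (0, 0):
  seg 1: right by d10 = 57/5 → (57/5, 0)
  seg 2: down by d3 = 4 → (57/5, -4)
  seg 3: right by d6 = 168/25 → (453/25, -4)
  seg 4: right by d10 = 57/5 → (738/25, -4)
  seg 5: right by d9 = -233/25 → (101/5, -4)
  seg 6: down by d6 = 168/25 → (101/5, -268/25)

d5 = 33/5
d6 = 168/25
d7 = -78/25
d8 = 2
d9 = -233/25
d10 = 57/5
endpoint = (101/5, -268/25)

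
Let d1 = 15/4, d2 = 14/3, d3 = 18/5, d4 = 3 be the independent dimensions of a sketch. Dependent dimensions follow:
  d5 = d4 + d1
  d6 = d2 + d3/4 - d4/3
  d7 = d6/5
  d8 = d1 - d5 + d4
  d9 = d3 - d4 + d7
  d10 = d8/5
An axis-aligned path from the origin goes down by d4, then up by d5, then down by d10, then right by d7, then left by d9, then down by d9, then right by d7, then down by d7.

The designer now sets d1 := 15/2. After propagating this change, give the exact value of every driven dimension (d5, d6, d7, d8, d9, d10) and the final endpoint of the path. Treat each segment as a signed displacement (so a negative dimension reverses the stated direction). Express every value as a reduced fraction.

d5 = 21/2
d6 = 137/30
d7 = 137/150
d8 = 0
d9 = 227/150
d10 = 0
endpoint = (47/150, 761/150)

Apply edit: d1 := 15/2
  d5 = d4 + d1 = 21/2
  d6 = d2 + d3/4 - d4/3 = 137/30
  d7 = d6/5 = 137/150
  d8 = d1 - d5 + d4 = 0
  d9 = d3 - d4 + d7 = 227/150
  d10 = d8/5 = 0
Walk from origin (0, 0):
  seg 1: down by d4 = 3 → (0, -3)
  seg 2: up by d5 = 21/2 → (0, 15/2)
  seg 3: down by d10 = 0 → (0, 15/2)
  seg 4: right by d7 = 137/150 → (137/150, 15/2)
  seg 5: left by d9 = 227/150 → (-3/5, 15/2)
  seg 6: down by d9 = 227/150 → (-3/5, 449/75)
  seg 7: right by d7 = 137/150 → (47/150, 449/75)
  seg 8: down by d7 = 137/150 → (47/150, 761/150)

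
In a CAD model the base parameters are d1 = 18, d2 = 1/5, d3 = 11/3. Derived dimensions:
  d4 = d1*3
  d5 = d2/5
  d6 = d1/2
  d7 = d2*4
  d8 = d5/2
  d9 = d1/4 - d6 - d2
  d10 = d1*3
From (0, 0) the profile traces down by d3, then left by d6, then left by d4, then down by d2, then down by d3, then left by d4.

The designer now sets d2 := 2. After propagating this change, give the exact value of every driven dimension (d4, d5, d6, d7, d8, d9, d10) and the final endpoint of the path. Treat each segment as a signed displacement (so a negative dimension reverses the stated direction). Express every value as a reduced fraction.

d4 = 54
d5 = 2/5
d6 = 9
d7 = 8
d8 = 1/5
d9 = -13/2
d10 = 54
endpoint = (-117, -28/3)

Apply edit: d2 := 2
  d4 = d1*3 = 54
  d5 = d2/5 = 2/5
  d6 = d1/2 = 9
  d7 = d2*4 = 8
  d8 = d5/2 = 1/5
  d9 = d1/4 - d6 - d2 = -13/2
  d10 = d1*3 = 54
Walk from origin (0, 0):
  seg 1: down by d3 = 11/3 → (0, -11/3)
  seg 2: left by d6 = 9 → (-9, -11/3)
  seg 3: left by d4 = 54 → (-63, -11/3)
  seg 4: down by d2 = 2 → (-63, -17/3)
  seg 5: down by d3 = 11/3 → (-63, -28/3)
  seg 6: left by d4 = 54 → (-117, -28/3)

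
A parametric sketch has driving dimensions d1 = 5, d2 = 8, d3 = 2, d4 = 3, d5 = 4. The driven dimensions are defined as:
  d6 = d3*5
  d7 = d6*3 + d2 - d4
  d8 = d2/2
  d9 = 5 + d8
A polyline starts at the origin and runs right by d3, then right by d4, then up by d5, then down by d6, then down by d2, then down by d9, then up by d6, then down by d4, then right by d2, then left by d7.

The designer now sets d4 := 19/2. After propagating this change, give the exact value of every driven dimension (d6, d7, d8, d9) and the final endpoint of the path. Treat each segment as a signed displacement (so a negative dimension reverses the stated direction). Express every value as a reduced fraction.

Apply edit: d4 := 19/2
  d6 = d3*5 = 10
  d7 = d6*3 + d2 - d4 = 57/2
  d8 = d2/2 = 4
  d9 = 5 + d8 = 9
Walk from origin (0, 0):
  seg 1: right by d3 = 2 → (2, 0)
  seg 2: right by d4 = 19/2 → (23/2, 0)
  seg 3: up by d5 = 4 → (23/2, 4)
  seg 4: down by d6 = 10 → (23/2, -6)
  seg 5: down by d2 = 8 → (23/2, -14)
  seg 6: down by d9 = 9 → (23/2, -23)
  seg 7: up by d6 = 10 → (23/2, -13)
  seg 8: down by d4 = 19/2 → (23/2, -45/2)
  seg 9: right by d2 = 8 → (39/2, -45/2)
  seg 10: left by d7 = 57/2 → (-9, -45/2)

d6 = 10
d7 = 57/2
d8 = 4
d9 = 9
endpoint = (-9, -45/2)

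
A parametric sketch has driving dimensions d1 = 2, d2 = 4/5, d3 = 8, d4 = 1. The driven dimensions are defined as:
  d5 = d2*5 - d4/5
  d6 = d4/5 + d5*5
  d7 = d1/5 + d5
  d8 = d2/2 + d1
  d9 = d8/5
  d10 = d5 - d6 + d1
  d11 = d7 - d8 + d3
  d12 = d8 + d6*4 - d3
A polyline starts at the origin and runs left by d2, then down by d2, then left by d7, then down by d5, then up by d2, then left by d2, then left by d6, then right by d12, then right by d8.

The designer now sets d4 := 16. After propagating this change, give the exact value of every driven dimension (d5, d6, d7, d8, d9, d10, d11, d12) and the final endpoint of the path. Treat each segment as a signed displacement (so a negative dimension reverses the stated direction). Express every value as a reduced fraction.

Apply edit: d4 := 16
  d5 = d2*5 - d4/5 = 4/5
  d6 = d4/5 + d5*5 = 36/5
  d7 = d1/5 + d5 = 6/5
  d8 = d2/2 + d1 = 12/5
  d9 = d8/5 = 12/25
  d10 = d5 - d6 + d1 = -22/5
  d11 = d7 - d8 + d3 = 34/5
  d12 = d8 + d6*4 - d3 = 116/5
Walk from origin (0, 0):
  seg 1: left by d2 = 4/5 → (-4/5, 0)
  seg 2: down by d2 = 4/5 → (-4/5, -4/5)
  seg 3: left by d7 = 6/5 → (-2, -4/5)
  seg 4: down by d5 = 4/5 → (-2, -8/5)
  seg 5: up by d2 = 4/5 → (-2, -4/5)
  seg 6: left by d2 = 4/5 → (-14/5, -4/5)
  seg 7: left by d6 = 36/5 → (-10, -4/5)
  seg 8: right by d12 = 116/5 → (66/5, -4/5)
  seg 9: right by d8 = 12/5 → (78/5, -4/5)

d5 = 4/5
d6 = 36/5
d7 = 6/5
d8 = 12/5
d9 = 12/25
d10 = -22/5
d11 = 34/5
d12 = 116/5
endpoint = (78/5, -4/5)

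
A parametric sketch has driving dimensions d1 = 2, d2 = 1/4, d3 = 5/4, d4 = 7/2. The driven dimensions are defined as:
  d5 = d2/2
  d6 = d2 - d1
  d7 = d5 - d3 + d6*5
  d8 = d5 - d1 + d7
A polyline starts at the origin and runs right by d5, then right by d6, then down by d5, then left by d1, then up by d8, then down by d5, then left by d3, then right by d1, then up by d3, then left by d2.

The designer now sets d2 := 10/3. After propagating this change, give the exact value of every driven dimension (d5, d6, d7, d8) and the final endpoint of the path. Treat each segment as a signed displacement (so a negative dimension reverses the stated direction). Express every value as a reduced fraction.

d5 = 5/3
d6 = 4/3
d7 = 85/12
d8 = 27/4
endpoint = (-19/12, 14/3)

Apply edit: d2 := 10/3
  d5 = d2/2 = 5/3
  d6 = d2 - d1 = 4/3
  d7 = d5 - d3 + d6*5 = 85/12
  d8 = d5 - d1 + d7 = 27/4
Walk from origin (0, 0):
  seg 1: right by d5 = 5/3 → (5/3, 0)
  seg 2: right by d6 = 4/3 → (3, 0)
  seg 3: down by d5 = 5/3 → (3, -5/3)
  seg 4: left by d1 = 2 → (1, -5/3)
  seg 5: up by d8 = 27/4 → (1, 61/12)
  seg 6: down by d5 = 5/3 → (1, 41/12)
  seg 7: left by d3 = 5/4 → (-1/4, 41/12)
  seg 8: right by d1 = 2 → (7/4, 41/12)
  seg 9: up by d3 = 5/4 → (7/4, 14/3)
  seg 10: left by d2 = 10/3 → (-19/12, 14/3)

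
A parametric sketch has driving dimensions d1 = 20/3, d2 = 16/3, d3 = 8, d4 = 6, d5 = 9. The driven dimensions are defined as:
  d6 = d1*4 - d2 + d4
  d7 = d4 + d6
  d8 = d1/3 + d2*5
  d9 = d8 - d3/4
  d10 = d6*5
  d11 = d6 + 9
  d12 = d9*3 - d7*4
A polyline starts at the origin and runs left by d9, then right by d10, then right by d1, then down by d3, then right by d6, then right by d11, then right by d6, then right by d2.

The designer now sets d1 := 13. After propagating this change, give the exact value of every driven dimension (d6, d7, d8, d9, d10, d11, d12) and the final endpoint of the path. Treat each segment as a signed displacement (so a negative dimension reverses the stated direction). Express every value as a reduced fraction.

d6 = 158/3
d7 = 176/3
d8 = 31
d9 = 29
d10 = 790/3
d11 = 185/3
d12 = -443/3
endpoint = (1259/3, -8)

Apply edit: d1 := 13
  d6 = d1*4 - d2 + d4 = 158/3
  d7 = d4 + d6 = 176/3
  d8 = d1/3 + d2*5 = 31
  d9 = d8 - d3/4 = 29
  d10 = d6*5 = 790/3
  d11 = d6 + 9 = 185/3
  d12 = d9*3 - d7*4 = -443/3
Walk from origin (0, 0):
  seg 1: left by d9 = 29 → (-29, 0)
  seg 2: right by d10 = 790/3 → (703/3, 0)
  seg 3: right by d1 = 13 → (742/3, 0)
  seg 4: down by d3 = 8 → (742/3, -8)
  seg 5: right by d6 = 158/3 → (300, -8)
  seg 6: right by d11 = 185/3 → (1085/3, -8)
  seg 7: right by d6 = 158/3 → (1243/3, -8)
  seg 8: right by d2 = 16/3 → (1259/3, -8)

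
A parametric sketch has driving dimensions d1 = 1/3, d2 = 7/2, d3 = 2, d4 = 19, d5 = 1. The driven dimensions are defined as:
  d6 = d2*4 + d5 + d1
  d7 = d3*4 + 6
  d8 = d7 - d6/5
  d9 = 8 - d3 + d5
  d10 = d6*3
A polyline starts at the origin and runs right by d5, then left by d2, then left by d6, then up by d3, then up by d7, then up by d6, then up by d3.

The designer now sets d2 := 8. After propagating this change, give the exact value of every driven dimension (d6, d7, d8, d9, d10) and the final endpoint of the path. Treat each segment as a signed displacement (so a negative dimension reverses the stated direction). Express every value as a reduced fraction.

Apply edit: d2 := 8
  d6 = d2*4 + d5 + d1 = 100/3
  d7 = d3*4 + 6 = 14
  d8 = d7 - d6/5 = 22/3
  d9 = 8 - d3 + d5 = 7
  d10 = d6*3 = 100
Walk from origin (0, 0):
  seg 1: right by d5 = 1 → (1, 0)
  seg 2: left by d2 = 8 → (-7, 0)
  seg 3: left by d6 = 100/3 → (-121/3, 0)
  seg 4: up by d3 = 2 → (-121/3, 2)
  seg 5: up by d7 = 14 → (-121/3, 16)
  seg 6: up by d6 = 100/3 → (-121/3, 148/3)
  seg 7: up by d3 = 2 → (-121/3, 154/3)

d6 = 100/3
d7 = 14
d8 = 22/3
d9 = 7
d10 = 100
endpoint = (-121/3, 154/3)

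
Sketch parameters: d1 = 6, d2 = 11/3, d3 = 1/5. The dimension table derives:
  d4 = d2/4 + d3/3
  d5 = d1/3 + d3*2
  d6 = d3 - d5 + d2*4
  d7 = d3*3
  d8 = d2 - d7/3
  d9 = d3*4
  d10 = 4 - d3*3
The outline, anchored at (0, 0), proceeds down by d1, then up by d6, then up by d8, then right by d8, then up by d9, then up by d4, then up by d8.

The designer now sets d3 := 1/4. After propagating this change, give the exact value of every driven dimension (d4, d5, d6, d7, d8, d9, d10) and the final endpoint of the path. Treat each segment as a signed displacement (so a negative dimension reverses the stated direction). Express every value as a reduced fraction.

d4 = 1
d5 = 5/2
d6 = 149/12
d7 = 3/4
d8 = 41/12
d9 = 1
d10 = 13/4
endpoint = (41/12, 61/4)

Apply edit: d3 := 1/4
  d4 = d2/4 + d3/3 = 1
  d5 = d1/3 + d3*2 = 5/2
  d6 = d3 - d5 + d2*4 = 149/12
  d7 = d3*3 = 3/4
  d8 = d2 - d7/3 = 41/12
  d9 = d3*4 = 1
  d10 = 4 - d3*3 = 13/4
Walk from origin (0, 0):
  seg 1: down by d1 = 6 → (0, -6)
  seg 2: up by d6 = 149/12 → (0, 77/12)
  seg 3: up by d8 = 41/12 → (0, 59/6)
  seg 4: right by d8 = 41/12 → (41/12, 59/6)
  seg 5: up by d9 = 1 → (41/12, 65/6)
  seg 6: up by d4 = 1 → (41/12, 71/6)
  seg 7: up by d8 = 41/12 → (41/12, 61/4)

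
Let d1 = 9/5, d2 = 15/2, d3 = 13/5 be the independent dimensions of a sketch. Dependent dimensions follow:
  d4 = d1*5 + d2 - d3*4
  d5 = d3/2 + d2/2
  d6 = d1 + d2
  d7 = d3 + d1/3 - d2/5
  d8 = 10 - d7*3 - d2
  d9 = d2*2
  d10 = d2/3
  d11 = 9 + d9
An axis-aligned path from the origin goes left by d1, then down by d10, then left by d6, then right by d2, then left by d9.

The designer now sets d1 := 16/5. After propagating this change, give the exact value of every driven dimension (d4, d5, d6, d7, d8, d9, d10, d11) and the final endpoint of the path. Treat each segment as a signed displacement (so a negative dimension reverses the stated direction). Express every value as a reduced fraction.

d4 = 131/10
d5 = 101/20
d6 = 107/10
d7 = 13/6
d8 = -4
d9 = 15
d10 = 5/2
d11 = 24
endpoint = (-107/5, -5/2)

Apply edit: d1 := 16/5
  d4 = d1*5 + d2 - d3*4 = 131/10
  d5 = d3/2 + d2/2 = 101/20
  d6 = d1 + d2 = 107/10
  d7 = d3 + d1/3 - d2/5 = 13/6
  d8 = 10 - d7*3 - d2 = -4
  d9 = d2*2 = 15
  d10 = d2/3 = 5/2
  d11 = 9 + d9 = 24
Walk from origin (0, 0):
  seg 1: left by d1 = 16/5 → (-16/5, 0)
  seg 2: down by d10 = 5/2 → (-16/5, -5/2)
  seg 3: left by d6 = 107/10 → (-139/10, -5/2)
  seg 4: right by d2 = 15/2 → (-32/5, -5/2)
  seg 5: left by d9 = 15 → (-107/5, -5/2)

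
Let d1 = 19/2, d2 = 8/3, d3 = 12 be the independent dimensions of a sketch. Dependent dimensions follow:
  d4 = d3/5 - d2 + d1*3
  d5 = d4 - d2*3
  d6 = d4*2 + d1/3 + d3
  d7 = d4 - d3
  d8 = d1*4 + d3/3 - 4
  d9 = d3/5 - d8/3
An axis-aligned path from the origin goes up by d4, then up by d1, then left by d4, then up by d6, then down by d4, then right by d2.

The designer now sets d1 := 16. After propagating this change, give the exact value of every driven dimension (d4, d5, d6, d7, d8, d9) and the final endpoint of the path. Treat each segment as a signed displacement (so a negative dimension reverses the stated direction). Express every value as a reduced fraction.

d4 = 716/15
d5 = 596/15
d6 = 564/5
d7 = 536/15
d8 = 64
d9 = -284/15
endpoint = (-676/15, 644/5)

Apply edit: d1 := 16
  d4 = d3/5 - d2 + d1*3 = 716/15
  d5 = d4 - d2*3 = 596/15
  d6 = d4*2 + d1/3 + d3 = 564/5
  d7 = d4 - d3 = 536/15
  d8 = d1*4 + d3/3 - 4 = 64
  d9 = d3/5 - d8/3 = -284/15
Walk from origin (0, 0):
  seg 1: up by d4 = 716/15 → (0, 716/15)
  seg 2: up by d1 = 16 → (0, 956/15)
  seg 3: left by d4 = 716/15 → (-716/15, 956/15)
  seg 4: up by d6 = 564/5 → (-716/15, 2648/15)
  seg 5: down by d4 = 716/15 → (-716/15, 644/5)
  seg 6: right by d2 = 8/3 → (-676/15, 644/5)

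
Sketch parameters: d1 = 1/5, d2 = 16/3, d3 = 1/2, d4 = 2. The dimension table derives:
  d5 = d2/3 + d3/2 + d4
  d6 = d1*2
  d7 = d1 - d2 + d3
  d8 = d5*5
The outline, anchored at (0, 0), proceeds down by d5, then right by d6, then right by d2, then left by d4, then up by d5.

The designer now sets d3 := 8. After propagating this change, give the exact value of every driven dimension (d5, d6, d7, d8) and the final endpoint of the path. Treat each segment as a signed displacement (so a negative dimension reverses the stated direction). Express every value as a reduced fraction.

d5 = 70/9
d6 = 2/5
d7 = 43/15
d8 = 350/9
endpoint = (56/15, 0)

Apply edit: d3 := 8
  d5 = d2/3 + d3/2 + d4 = 70/9
  d6 = d1*2 = 2/5
  d7 = d1 - d2 + d3 = 43/15
  d8 = d5*5 = 350/9
Walk from origin (0, 0):
  seg 1: down by d5 = 70/9 → (0, -70/9)
  seg 2: right by d6 = 2/5 → (2/5, -70/9)
  seg 3: right by d2 = 16/3 → (86/15, -70/9)
  seg 4: left by d4 = 2 → (56/15, -70/9)
  seg 5: up by d5 = 70/9 → (56/15, 0)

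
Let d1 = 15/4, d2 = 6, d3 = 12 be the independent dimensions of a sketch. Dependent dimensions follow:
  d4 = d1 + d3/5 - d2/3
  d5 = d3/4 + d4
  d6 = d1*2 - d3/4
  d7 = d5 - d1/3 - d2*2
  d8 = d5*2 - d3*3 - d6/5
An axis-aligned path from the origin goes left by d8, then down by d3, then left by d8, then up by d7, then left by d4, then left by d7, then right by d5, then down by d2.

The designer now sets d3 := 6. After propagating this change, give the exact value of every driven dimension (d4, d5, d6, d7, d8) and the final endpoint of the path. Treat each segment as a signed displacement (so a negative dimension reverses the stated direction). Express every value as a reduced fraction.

Apply edit: d3 := 6
  d4 = d1 + d3/5 - d2/3 = 59/20
  d5 = d3/4 + d4 = 89/20
  d6 = d1*2 - d3/4 = 6
  d7 = d5 - d1/3 - d2*2 = -44/5
  d8 = d5*2 - d3*3 - d6/5 = -103/10
Walk from origin (0, 0):
  seg 1: left by d8 = -103/10 → (103/10, 0)
  seg 2: down by d3 = 6 → (103/10, -6)
  seg 3: left by d8 = -103/10 → (103/5, -6)
  seg 4: up by d7 = -44/5 → (103/5, -74/5)
  seg 5: left by d4 = 59/20 → (353/20, -74/5)
  seg 6: left by d7 = -44/5 → (529/20, -74/5)
  seg 7: right by d5 = 89/20 → (309/10, -74/5)
  seg 8: down by d2 = 6 → (309/10, -104/5)

d4 = 59/20
d5 = 89/20
d6 = 6
d7 = -44/5
d8 = -103/10
endpoint = (309/10, -104/5)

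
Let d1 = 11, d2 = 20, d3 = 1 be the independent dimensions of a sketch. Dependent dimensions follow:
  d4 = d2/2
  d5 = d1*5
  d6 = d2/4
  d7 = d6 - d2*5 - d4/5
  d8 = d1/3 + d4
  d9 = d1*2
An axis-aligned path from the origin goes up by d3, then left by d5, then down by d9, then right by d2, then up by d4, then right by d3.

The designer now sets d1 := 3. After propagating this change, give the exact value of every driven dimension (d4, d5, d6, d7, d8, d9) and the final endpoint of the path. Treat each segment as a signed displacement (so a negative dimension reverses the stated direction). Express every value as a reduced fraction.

d4 = 10
d5 = 15
d6 = 5
d7 = -97
d8 = 11
d9 = 6
endpoint = (6, 5)

Apply edit: d1 := 3
  d4 = d2/2 = 10
  d5 = d1*5 = 15
  d6 = d2/4 = 5
  d7 = d6 - d2*5 - d4/5 = -97
  d8 = d1/3 + d4 = 11
  d9 = d1*2 = 6
Walk from origin (0, 0):
  seg 1: up by d3 = 1 → (0, 1)
  seg 2: left by d5 = 15 → (-15, 1)
  seg 3: down by d9 = 6 → (-15, -5)
  seg 4: right by d2 = 20 → (5, -5)
  seg 5: up by d4 = 10 → (5, 5)
  seg 6: right by d3 = 1 → (6, 5)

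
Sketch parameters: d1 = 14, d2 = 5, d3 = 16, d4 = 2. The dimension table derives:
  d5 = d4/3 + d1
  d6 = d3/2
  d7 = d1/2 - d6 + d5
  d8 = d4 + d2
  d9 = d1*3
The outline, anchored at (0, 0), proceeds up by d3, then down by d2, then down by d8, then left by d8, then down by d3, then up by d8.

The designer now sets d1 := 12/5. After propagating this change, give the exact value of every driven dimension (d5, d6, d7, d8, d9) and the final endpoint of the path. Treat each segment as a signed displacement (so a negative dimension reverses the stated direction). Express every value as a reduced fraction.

Apply edit: d1 := 12/5
  d5 = d4/3 + d1 = 46/15
  d6 = d3/2 = 8
  d7 = d1/2 - d6 + d5 = -56/15
  d8 = d4 + d2 = 7
  d9 = d1*3 = 36/5
Walk from origin (0, 0):
  seg 1: up by d3 = 16 → (0, 16)
  seg 2: down by d2 = 5 → (0, 11)
  seg 3: down by d8 = 7 → (0, 4)
  seg 4: left by d8 = 7 → (-7, 4)
  seg 5: down by d3 = 16 → (-7, -12)
  seg 6: up by d8 = 7 → (-7, -5)

d5 = 46/15
d6 = 8
d7 = -56/15
d8 = 7
d9 = 36/5
endpoint = (-7, -5)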